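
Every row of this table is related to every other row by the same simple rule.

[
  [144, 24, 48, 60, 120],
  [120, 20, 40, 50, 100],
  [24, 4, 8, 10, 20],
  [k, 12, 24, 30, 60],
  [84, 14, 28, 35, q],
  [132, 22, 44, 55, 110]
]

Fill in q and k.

Each row is a constant multiple of every other row — this is a multiplication table with the headers hidden.
Row 5 is 35/60 = 7/12 times row 1, so its entry in column 5 is 120 × 7/12 = 70.
Row 4 is 30/60 = 1/2 times row 1, so its entry in column 1 is 144 × 1/2 = 72.

q = 70, k = 72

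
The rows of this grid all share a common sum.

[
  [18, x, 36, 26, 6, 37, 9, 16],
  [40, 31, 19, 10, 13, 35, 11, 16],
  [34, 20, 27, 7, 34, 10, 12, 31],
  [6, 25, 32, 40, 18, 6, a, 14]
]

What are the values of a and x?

a = 34, x = 27

Rows 2 and 3 both add up to 175, so every row sums to 175.
Row 4: 6 + 25 + 32 + 40 + 18 + 6 + 14 = 141, so the missing entry is 175 − 141 = 34.
Row 1: 18 + 36 + 26 + 6 + 37 + 9 + 16 = 148, so the missing entry is 175 − 148 = 27.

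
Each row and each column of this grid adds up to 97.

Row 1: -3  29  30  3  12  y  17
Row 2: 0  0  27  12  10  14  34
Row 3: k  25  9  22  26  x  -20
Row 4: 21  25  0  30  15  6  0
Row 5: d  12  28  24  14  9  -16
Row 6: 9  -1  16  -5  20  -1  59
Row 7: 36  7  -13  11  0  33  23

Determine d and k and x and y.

Row 5: 12 + 28 + 24 + 14 + 9 − 16 = 71, so its missing entry is 97 − 71 = 26.
Column 1: -3 + 0 + 21 + 26 + 9 + 36 = 89, so its missing entry is 97 − 89 = 8.
Row 3: 8 + 25 + 9 + 22 + 26 − 20 = 70, so its missing entry is 97 − 70 = 27.
Row 1: -3 + 29 + 30 + 3 + 12 + 17 = 88, so its missing entry is 97 − 88 = 9.

d = 26, k = 8, x = 27, y = 9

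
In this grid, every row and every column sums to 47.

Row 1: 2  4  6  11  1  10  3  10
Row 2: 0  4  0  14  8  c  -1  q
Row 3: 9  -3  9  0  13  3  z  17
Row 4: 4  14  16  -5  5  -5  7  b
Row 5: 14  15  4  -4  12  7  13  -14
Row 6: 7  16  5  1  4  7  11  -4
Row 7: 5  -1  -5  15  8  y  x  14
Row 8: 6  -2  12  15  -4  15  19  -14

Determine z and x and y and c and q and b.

Row 4: 4 + 14 + 16 − 5 + 5 − 5 + 7 = 36, so its missing entry is 47 − 36 = 11.
Column 8: 10 + 17 + 11 − 14 − 4 + 14 − 14 = 20, so its missing entry is 47 − 20 = 27.
Row 2: 0 + 4 + 0 + 14 + 8 − 1 + 27 = 52, so its missing entry is 47 − 52 = -5.
Column 6: 10 − 5 + 3 − 5 + 7 + 7 + 15 = 32, so its missing entry is 47 − 32 = 15.
Row 3: 9 − 3 + 9 + 0 + 13 + 3 + 17 = 48, so its missing entry is 47 − 48 = -1.
Row 7: 5 − 1 − 5 + 15 + 8 + 15 + 14 = 51, so its missing entry is 47 − 51 = -4.

z = -1, x = -4, y = 15, c = -5, q = 27, b = 11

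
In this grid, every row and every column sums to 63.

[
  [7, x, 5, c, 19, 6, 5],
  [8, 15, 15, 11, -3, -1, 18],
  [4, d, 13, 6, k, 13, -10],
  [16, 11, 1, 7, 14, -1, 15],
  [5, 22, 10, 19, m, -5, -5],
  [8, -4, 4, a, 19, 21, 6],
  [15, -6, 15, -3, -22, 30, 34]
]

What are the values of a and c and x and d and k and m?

a = 9, c = 14, x = 7, d = 18, k = 19, m = 17

Row 5 has 5 + 22 + 10 + 19 − 5 − 5 = 46; the blank must be 63 − 46 = 17.
Column 5 has 19 − 3 + 14 + 17 + 19 − 22 = 44; the blank must be 63 − 44 = 19.
Row 3 has 4 + 13 + 6 + 19 + 13 − 10 = 45; the blank must be 63 − 45 = 18.
Column 2 has 15 + 18 + 11 + 22 − 4 − 6 = 56; the blank must be 63 − 56 = 7.
Row 1 has 7 + 7 + 5 + 19 + 6 + 5 = 49; the blank must be 63 − 49 = 14.
Row 6 has 8 − 4 + 4 + 19 + 21 + 6 = 54; the blank must be 63 − 54 = 9.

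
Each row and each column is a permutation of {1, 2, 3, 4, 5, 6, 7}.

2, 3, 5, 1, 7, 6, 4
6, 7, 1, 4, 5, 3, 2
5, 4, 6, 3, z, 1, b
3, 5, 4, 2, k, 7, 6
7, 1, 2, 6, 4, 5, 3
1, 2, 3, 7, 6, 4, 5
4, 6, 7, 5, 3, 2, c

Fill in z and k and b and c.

z = 2, k = 1, b = 7, c = 1

At (row 7, col 7): row 7 already has {2, 3, 4, 5, 6, 7}, so the value is 1.
At (row 3, col 7): column 7 already has {1, 2, 3, 4, 5, 6}, so the value is 7.
For row 3, column 5: row 3 already has {1, 3, 4, 5, 6, 7}; that leaves 2.
At (row 4, col 5): row 4 already has {2, 3, 4, 5, 6, 7}, so the value is 1.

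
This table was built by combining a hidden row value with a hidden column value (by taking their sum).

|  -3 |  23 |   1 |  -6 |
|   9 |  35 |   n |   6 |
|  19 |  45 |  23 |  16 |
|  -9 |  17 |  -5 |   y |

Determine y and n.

The difference between any two rows is the same in every column — this is an addition table with the headers hidden.
Row 4 minus row 1 is -9 − (-3) = -6, so its entry in column 4 is -6 + (-6) = -12.
Row 2 minus row 1 is 9 − (-3) = 12, so its entry in column 3 is 1 + 12 = 13.

y = -12, n = 13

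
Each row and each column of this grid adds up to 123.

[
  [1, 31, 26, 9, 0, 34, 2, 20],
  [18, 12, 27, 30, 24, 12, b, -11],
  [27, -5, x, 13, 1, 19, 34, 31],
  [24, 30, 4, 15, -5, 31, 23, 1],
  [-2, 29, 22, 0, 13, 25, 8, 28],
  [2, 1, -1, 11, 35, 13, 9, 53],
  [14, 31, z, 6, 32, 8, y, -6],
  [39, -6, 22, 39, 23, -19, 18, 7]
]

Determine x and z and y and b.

x = 3, z = 20, y = 18, b = 11

Row 2 has 18 + 12 + 27 + 30 + 24 + 12 − 11 = 112; the blank must be 123 − 112 = 11.
Column 7 has 2 + 11 + 34 + 23 + 8 + 9 + 18 = 105; the blank must be 123 − 105 = 18.
Row 7 has 14 + 31 + 6 + 32 + 8 + 18 − 6 = 103; the blank must be 123 − 103 = 20.
Row 3 has 27 − 5 + 13 + 1 + 19 + 34 + 31 = 120; the blank must be 123 − 120 = 3.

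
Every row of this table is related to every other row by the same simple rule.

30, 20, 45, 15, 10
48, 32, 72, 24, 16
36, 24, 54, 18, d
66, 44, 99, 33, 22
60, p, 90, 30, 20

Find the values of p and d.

Each row is a constant multiple of every other row — this is a multiplication table with the headers hidden.
Row 5 is 60/30 = 2/1 times row 1, so its entry in column 2 is 20 × 2/1 = 40.
Row 3 is 36/30 = 6/5 times row 1, so its entry in column 5 is 10 × 6/5 = 12.

p = 40, d = 12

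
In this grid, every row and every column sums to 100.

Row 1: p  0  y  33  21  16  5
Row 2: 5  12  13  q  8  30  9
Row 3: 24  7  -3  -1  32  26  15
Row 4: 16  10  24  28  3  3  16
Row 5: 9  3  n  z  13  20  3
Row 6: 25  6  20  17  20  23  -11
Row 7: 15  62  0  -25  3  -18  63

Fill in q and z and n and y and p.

Column 1: 5 + 24 + 16 + 9 + 25 + 15 = 94, so its missing entry is 100 − 94 = 6.
Row 1: 6 + 0 + 33 + 21 + 16 + 5 = 81, so its missing entry is 100 − 81 = 19.
Column 3: 19 + 13 − 3 + 24 + 20 + 0 = 73, so its missing entry is 100 − 73 = 27.
Row 5: 9 + 3 + 27 + 13 + 20 + 3 = 75, so its missing entry is 100 − 75 = 25.
Row 2: 5 + 12 + 13 + 8 + 30 + 9 = 77, so its missing entry is 100 − 77 = 23.

q = 23, z = 25, n = 27, y = 19, p = 6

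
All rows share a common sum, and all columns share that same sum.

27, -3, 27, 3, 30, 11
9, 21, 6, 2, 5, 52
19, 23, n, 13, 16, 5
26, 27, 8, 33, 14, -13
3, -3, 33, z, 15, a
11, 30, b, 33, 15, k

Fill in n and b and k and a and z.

n = 19, b = 2, k = 4, a = 36, z = 11

Rows 1 and 2 both sum to 95, so that's the common total.
Column 4: 3 + 2 + 13 + 33 + 33 = 84, so its missing entry is 95 − 84 = 11.
Row 5: 3 − 3 + 33 + 11 + 15 = 59, so its missing entry is 95 − 59 = 36.
Column 6: 11 + 52 + 5 − 13 + 36 = 91, so its missing entry is 95 − 91 = 4.
Row 3: 19 + 23 + 13 + 16 + 5 = 76, so its missing entry is 95 − 76 = 19.
Row 6: 11 + 30 + 33 + 15 + 4 = 93, so its missing entry is 95 − 93 = 2.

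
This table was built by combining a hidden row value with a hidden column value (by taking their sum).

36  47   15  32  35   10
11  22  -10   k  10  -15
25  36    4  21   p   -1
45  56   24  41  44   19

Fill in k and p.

The difference between any two rows is the same in every column — this is an addition table with the headers hidden.
Row 2 minus row 1 is 11 − 36 = -25, so its entry in column 4 is 32 + (-25) = 7.
Row 3 minus row 1 is 25 − 36 = -11, so its entry in column 5 is 35 + (-11) = 24.

k = 7, p = 24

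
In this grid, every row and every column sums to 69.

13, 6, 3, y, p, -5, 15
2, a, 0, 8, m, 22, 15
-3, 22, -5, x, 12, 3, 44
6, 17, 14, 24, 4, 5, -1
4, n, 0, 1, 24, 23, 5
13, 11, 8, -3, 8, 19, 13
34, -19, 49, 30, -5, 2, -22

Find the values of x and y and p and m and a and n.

Row 3 has -3 + 22 − 5 + 12 + 3 + 44 = 73; the blank must be 69 − 73 = -4.
Column 4 has 8 − 4 + 24 + 1 − 3 + 30 = 56; the blank must be 69 − 56 = 13.
Row 1 has 13 + 6 + 3 + 13 − 5 + 15 = 45; the blank must be 69 − 45 = 24.
Column 5 has 24 + 12 + 4 + 24 + 8 − 5 = 67; the blank must be 69 − 67 = 2.
Row 2 has 2 + 0 + 8 + 2 + 22 + 15 = 49; the blank must be 69 − 49 = 20.
Row 5 has 4 + 0 + 1 + 24 + 23 + 5 = 57; the blank must be 69 − 57 = 12.

x = -4, y = 13, p = 24, m = 2, a = 20, n = 12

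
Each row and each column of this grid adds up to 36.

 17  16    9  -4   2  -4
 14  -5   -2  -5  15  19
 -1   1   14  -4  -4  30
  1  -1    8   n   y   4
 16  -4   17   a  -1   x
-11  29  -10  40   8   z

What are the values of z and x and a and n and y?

The known cells in row 6 total 56, leaving 36 − 56 = -20 for the blank.
The known cells in column 5 total 20, leaving 36 − 20 = 16 for the blank.
The known cells in column 6 total 29, leaving 36 − 29 = 7 for the blank.
The known cells in row 5 total 35, leaving 36 − 35 = 1 for the blank.
The known cells in row 4 total 28, leaving 36 − 28 = 8 for the blank.

z = -20, x = 7, a = 1, n = 8, y = 16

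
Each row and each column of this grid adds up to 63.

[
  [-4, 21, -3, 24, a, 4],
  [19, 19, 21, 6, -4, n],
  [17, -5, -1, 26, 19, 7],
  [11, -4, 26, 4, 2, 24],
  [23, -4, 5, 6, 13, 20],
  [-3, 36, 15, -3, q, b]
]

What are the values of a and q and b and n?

Row 1: -4 + 21 − 3 + 24 + 4 = 42, so its missing entry is 63 − 42 = 21.
Column 5: 21 − 4 + 19 + 2 + 13 = 51, so its missing entry is 63 − 51 = 12.
Row 6: -3 + 36 + 15 − 3 + 12 = 57, so its missing entry is 63 − 57 = 6.
Row 2: 19 + 19 + 21 + 6 − 4 = 61, so its missing entry is 63 − 61 = 2.

a = 21, q = 12, b = 6, n = 2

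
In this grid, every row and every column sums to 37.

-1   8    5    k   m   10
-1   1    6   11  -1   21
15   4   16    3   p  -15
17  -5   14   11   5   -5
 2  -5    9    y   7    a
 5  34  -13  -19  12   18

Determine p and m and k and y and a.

The known cells in row 3 total 23, leaving 37 − 23 = 14 for the blank.
The known cells in column 5 total 37, leaving 37 − 37 = 0 for the blank.
The known cells in row 1 total 22, leaving 37 − 22 = 15 for the blank.
The known cells in column 4 total 21, leaving 37 − 21 = 16 for the blank.
The known cells in row 5 total 29, leaving 37 − 29 = 8 for the blank.

p = 14, m = 0, k = 15, y = 16, a = 8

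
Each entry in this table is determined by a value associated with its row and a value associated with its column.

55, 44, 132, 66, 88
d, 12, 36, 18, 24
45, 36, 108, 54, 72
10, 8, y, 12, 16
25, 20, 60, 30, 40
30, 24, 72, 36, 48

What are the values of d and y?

d = 15, y = 24

Each row is a constant multiple of every other row — this is a multiplication table with the headers hidden.
Row 2 is 12/44 = 3/11 times row 1, so its entry in column 1 is 55 × 3/11 = 15.
Row 4 is 8/44 = 2/11 times row 1, so its entry in column 3 is 132 × 2/11 = 24.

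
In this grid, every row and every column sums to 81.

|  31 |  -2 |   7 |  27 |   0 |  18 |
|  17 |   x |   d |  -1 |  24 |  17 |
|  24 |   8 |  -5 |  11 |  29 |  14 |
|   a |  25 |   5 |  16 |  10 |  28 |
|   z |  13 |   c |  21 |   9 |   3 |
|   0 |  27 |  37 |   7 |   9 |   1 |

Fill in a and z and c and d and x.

Column 2: -2 + 8 + 25 + 13 + 27 = 71, so its missing entry is 81 − 71 = 10.
Row 2: 17 + 10 − 1 + 24 + 17 = 67, so its missing entry is 81 − 67 = 14.
Column 3: 7 + 14 − 5 + 5 + 37 = 58, so its missing entry is 81 − 58 = 23.
Row 5: 13 + 23 + 21 + 9 + 3 = 69, so its missing entry is 81 − 69 = 12.
Row 4: 25 + 5 + 16 + 10 + 28 = 84, so its missing entry is 81 − 84 = -3.

a = -3, z = 12, c = 23, d = 14, x = 10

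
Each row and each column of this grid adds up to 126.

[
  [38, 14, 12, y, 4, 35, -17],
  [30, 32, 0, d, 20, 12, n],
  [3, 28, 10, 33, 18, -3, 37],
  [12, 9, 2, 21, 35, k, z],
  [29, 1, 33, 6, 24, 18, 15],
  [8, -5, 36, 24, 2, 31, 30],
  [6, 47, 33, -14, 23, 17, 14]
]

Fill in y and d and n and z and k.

y = 40, d = 16, n = 16, z = 31, k = 16

The known cells in row 1 total 86, leaving 126 − 86 = 40 for the blank.
The known cells in column 4 total 110, leaving 126 − 110 = 16 for the blank.
The known cells in row 2 total 110, leaving 126 − 110 = 16 for the blank.
The known cells in column 7 total 95, leaving 126 − 95 = 31 for the blank.
The known cells in row 4 total 110, leaving 126 − 110 = 16 for the blank.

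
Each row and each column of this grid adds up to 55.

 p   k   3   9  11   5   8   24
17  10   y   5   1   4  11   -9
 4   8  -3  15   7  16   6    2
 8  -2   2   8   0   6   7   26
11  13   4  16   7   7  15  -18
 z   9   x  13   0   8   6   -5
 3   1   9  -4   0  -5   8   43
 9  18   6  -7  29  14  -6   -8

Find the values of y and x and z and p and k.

y = 16, x = 18, z = 6, p = -3, k = -2

Column 2 has 10 + 8 − 2 + 13 + 9 + 1 + 18 = 57; the blank must be 55 − 57 = -2.
Row 2 has 17 + 10 + 5 + 1 + 4 + 11 − 9 = 39; the blank must be 55 − 39 = 16.
Row 1 has -2 + 3 + 9 + 11 + 5 + 8 + 24 = 58; the blank must be 55 − 58 = -3.
Column 1 has -3 + 17 + 4 + 8 + 11 + 3 + 9 = 49; the blank must be 55 − 49 = 6.
Row 6 has 6 + 9 + 13 + 0 + 8 + 6 − 5 = 37; the blank must be 55 − 37 = 18.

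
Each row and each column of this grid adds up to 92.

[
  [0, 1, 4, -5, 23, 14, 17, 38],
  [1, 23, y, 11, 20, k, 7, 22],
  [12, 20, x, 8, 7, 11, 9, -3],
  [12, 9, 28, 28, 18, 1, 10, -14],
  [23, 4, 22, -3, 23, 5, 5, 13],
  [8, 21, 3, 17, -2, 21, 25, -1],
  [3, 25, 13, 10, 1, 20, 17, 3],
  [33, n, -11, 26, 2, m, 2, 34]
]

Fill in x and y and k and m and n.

The known cells in column 2 total 103, leaving 92 − 103 = -11 for the blank.
The known cells in row 3 total 64, leaving 92 − 64 = 28 for the blank.
The known cells in column 3 total 87, leaving 92 − 87 = 5 for the blank.
The known cells in row 2 total 89, leaving 92 − 89 = 3 for the blank.
The known cells in row 8 total 75, leaving 92 − 75 = 17 for the blank.

x = 28, y = 5, k = 3, m = 17, n = -11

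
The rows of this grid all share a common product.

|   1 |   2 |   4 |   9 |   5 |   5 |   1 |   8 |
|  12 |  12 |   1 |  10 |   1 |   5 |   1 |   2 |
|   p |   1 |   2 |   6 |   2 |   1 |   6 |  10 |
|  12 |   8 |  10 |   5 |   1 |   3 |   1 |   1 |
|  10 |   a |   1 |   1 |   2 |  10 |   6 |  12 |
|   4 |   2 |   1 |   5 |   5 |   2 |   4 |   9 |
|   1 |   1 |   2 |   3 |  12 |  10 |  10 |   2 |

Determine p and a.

Rows 2 and 6 each multiply to 14400, so every row has product 14400.
Row 3: 1×2×6×2×1×6×10 = 1440, so the missing entry is 14400 ÷ 1440 = 10.
Row 5: 10×1×1×2×10×6×12 = 14400, so the missing entry is 14400 ÷ 14400 = 1.

p = 10, a = 1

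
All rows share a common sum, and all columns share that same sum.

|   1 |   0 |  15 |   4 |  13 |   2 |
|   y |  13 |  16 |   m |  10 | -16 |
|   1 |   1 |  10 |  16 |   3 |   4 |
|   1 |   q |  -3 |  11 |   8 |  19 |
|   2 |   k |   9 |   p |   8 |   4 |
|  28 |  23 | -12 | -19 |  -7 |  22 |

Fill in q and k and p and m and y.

Rows 1 and 3 both sum to 35, so that's the common total.
Row 4 has 1 − 3 + 11 + 8 + 19 = 36; the blank must be 35 − 36 = -1.
Column 2 has 0 + 13 + 1 − 1 + 23 = 36; the blank must be 35 − 36 = -1.
Row 5 has 2 − 1 + 9 + 8 + 4 = 22; the blank must be 35 − 22 = 13.
Column 1 has 1 + 1 + 1 + 2 + 28 = 33; the blank must be 35 − 33 = 2.
Row 2 has 2 + 13 + 16 + 10 − 16 = 25; the blank must be 35 − 25 = 10.

q = -1, k = -1, p = 13, m = 10, y = 2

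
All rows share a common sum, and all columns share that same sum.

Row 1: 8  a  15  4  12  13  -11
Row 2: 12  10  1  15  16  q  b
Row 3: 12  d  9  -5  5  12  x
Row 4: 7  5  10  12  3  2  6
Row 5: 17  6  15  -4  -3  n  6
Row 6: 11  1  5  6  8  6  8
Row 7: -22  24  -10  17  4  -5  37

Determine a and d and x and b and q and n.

a = 4, d = -5, x = 17, b = -18, q = 9, n = 8

Rows 4 and 6 both sum to 45, so that's the common total.
The known cells in row 1 total 41, leaving 45 − 41 = 4 for the blank.
The known cells in column 2 total 50, leaving 45 − 50 = -5 for the blank.
The known cells in row 5 total 37, leaving 45 − 37 = 8 for the blank.
The known cells in column 6 total 36, leaving 45 − 36 = 9 for the blank.
The known cells in row 3 total 28, leaving 45 − 28 = 17 for the blank.
The known cells in row 2 total 63, leaving 45 − 63 = -18 for the blank.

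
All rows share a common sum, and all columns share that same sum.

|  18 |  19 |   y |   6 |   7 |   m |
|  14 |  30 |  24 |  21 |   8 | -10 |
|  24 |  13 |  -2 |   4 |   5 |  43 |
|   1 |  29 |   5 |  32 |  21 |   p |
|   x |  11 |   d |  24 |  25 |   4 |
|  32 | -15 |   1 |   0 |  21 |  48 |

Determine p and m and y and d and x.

Rows 2 and 3 both sum to 87, so that's the common total.
The known cells in column 1 total 89, leaving 87 − 89 = -2 for the blank.
The known cells in row 5 total 62, leaving 87 − 62 = 25 for the blank.
The known cells in column 3 total 53, leaving 87 − 53 = 34 for the blank.
The known cells in row 1 total 84, leaving 87 − 84 = 3 for the blank.
The known cells in row 4 total 88, leaving 87 − 88 = -1 for the blank.

p = -1, m = 3, y = 34, d = 25, x = -2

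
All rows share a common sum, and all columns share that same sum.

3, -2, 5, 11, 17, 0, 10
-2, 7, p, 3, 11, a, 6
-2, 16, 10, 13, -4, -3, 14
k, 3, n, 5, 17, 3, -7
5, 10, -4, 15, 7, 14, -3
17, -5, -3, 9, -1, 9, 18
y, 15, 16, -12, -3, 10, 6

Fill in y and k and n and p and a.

y = 12, k = 11, n = 12, p = 8, a = 11

Rows 1 and 3 both sum to 44, so that's the common total.
The known cells in column 6 total 33, leaving 44 − 33 = 11 for the blank.
The known cells in row 2 total 36, leaving 44 − 36 = 8 for the blank.
The known cells in row 7 total 32, leaving 44 − 32 = 12 for the blank.
The known cells in column 1 total 33, leaving 44 − 33 = 11 for the blank.
The known cells in row 4 total 32, leaving 44 − 32 = 12 for the blank.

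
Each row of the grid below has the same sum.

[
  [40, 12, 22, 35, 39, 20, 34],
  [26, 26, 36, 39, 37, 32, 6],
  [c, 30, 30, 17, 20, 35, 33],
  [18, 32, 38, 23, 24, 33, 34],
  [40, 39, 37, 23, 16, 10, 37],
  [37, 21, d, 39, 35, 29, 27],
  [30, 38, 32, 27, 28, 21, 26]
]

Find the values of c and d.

c = 37, d = 14

Row 4 sums to 202 and so does row 7; that's the common total.
In row 3 the known cells total 165, leaving 202 − 165 = 37.
In row 6 the known cells total 188, leaving 202 − 188 = 14.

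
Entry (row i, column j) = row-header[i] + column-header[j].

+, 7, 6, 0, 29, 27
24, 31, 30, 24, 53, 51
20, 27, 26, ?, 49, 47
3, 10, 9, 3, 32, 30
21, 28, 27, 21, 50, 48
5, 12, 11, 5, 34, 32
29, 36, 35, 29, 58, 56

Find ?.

20

20 + 0 = 20.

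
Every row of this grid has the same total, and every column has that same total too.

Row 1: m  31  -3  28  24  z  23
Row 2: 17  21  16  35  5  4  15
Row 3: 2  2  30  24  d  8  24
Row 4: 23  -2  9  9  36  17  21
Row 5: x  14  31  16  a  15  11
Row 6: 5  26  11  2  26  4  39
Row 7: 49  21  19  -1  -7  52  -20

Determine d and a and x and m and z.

Rows 2 and 4 both sum to 113, so that's the common total.
Row 3 has 2 + 2 + 30 + 24 + 8 + 24 = 90; the blank must be 113 − 90 = 23.
Column 5 has 24 + 5 + 23 + 36 + 26 − 7 = 107; the blank must be 113 − 107 = 6.
Row 5 has 14 + 31 + 16 + 6 + 15 + 11 = 93; the blank must be 113 − 93 = 20.
Column 1 has 17 + 2 + 23 + 20 + 5 + 49 = 116; the blank must be 113 − 116 = -3.
Row 1 has -3 + 31 − 3 + 28 + 24 + 23 = 100; the blank must be 113 − 100 = 13.

d = 23, a = 6, x = 20, m = -3, z = 13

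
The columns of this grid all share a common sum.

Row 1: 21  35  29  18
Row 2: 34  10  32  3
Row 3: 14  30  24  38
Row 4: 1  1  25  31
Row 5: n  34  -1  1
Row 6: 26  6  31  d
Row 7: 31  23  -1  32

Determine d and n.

Columns 2 and 3 both add up to 139, so every column sums to 139.
Column 4: 18 + 3 + 38 + 31 + 1 + 32 = 123, so the missing entry is 139 − 123 = 16.
Column 1: 21 + 34 + 14 + 1 + 26 + 31 = 127, so the missing entry is 139 − 127 = 12.

d = 16, n = 12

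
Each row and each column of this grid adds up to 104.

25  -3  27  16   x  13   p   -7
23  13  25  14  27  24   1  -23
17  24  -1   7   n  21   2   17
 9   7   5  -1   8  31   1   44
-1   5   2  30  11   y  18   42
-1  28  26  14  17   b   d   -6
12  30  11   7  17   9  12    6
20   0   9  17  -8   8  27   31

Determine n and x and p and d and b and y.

n = 17, x = 15, p = 18, d = 25, b = 1, y = -3

The known cells in row 3 total 87, leaving 104 − 87 = 17 for the blank.
The known cells in column 5 total 89, leaving 104 − 89 = 15 for the blank.
The known cells in row 1 total 86, leaving 104 − 86 = 18 for the blank.
The known cells in row 5 total 107, leaving 104 − 107 = -3 for the blank.
The known cells in column 6 total 103, leaving 104 − 103 = 1 for the blank.
The known cells in row 6 total 79, leaving 104 − 79 = 25 for the blank.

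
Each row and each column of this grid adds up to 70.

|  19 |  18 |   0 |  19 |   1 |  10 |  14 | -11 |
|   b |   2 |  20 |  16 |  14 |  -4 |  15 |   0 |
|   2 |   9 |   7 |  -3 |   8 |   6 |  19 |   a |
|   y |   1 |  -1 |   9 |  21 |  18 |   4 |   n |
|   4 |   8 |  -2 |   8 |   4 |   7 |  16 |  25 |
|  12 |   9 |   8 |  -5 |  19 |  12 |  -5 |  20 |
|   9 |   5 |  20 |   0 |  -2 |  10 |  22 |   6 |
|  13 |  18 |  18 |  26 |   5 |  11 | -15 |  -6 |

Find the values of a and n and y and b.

a = 22, n = 14, y = 4, b = 7

Row 2 has 2 + 20 + 16 + 14 − 4 + 15 + 0 = 63; the blank must be 70 − 63 = 7.
Row 3 has 2 + 9 + 7 − 3 + 8 + 6 + 19 = 48; the blank must be 70 − 48 = 22.
Column 8 has -11 + 0 + 22 + 25 + 20 + 6 − 6 = 56; the blank must be 70 − 56 = 14.
Row 4 has 1 − 1 + 9 + 21 + 18 + 4 + 14 = 66; the blank must be 70 − 66 = 4.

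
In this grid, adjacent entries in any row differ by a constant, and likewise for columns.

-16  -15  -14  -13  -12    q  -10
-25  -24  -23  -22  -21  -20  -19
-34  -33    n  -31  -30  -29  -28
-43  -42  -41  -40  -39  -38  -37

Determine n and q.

n = -32, q = -11

Along each row the entries change by 1 per step; down each column they change by -9.
Row 3: from -34 at column 1, stepping by 1 to column 3 gives -32.
Row 1: from -16 at column 1, stepping by 1 to column 6 gives -11.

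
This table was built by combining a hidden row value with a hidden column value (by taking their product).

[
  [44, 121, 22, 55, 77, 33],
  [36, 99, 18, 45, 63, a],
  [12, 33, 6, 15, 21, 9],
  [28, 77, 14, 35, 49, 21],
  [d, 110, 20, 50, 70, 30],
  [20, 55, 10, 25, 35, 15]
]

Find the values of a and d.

a = 27, d = 40

Each row is a constant multiple of every other row — this is a multiplication table with the headers hidden.
Row 2 is 99/121 = 9/11 times row 1, so its entry in column 6 is 33 × 9/11 = 27.
Row 5 is 110/121 = 10/11 times row 1, so its entry in column 1 is 44 × 10/11 = 40.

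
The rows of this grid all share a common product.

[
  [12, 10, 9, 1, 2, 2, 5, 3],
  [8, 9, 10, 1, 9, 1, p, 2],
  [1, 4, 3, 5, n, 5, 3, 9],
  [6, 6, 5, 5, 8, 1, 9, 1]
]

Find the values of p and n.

p = 5, n = 8

Rows 1 and 4 each multiply to 64800, so every row has product 64800.
Row 2: 8×9×10×1×9×1×2 = 12960, so the missing entry is 64800 ÷ 12960 = 5.
Row 3: 1×4×3×5×5×3×9 = 8100, so the missing entry is 64800 ÷ 8100 = 8.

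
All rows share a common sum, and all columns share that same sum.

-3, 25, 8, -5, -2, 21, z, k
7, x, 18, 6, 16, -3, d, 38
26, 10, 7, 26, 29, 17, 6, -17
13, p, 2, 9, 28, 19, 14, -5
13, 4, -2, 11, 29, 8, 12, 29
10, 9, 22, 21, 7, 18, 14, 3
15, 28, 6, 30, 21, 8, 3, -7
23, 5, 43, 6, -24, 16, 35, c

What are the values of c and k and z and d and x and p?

Rows 3 and 5 both sum to 104, so that's the common total.
Row 8 has 23 + 5 + 43 + 6 − 24 + 16 + 35 = 104; the blank must be 104 − 104 = 0.
Column 8 has 38 − 17 − 5 + 29 + 3 − 7 + 0 = 41; the blank must be 104 − 41 = 63.
Row 4 has 13 + 2 + 9 + 28 + 19 + 14 − 5 = 80; the blank must be 104 − 80 = 24.
Column 2 has 25 + 10 + 24 + 4 + 9 + 28 + 5 = 105; the blank must be 104 − 105 = -1.
Row 1 has -3 + 25 + 8 − 5 − 2 + 21 + 63 = 107; the blank must be 104 − 107 = -3.
Row 2 has 7 − 1 + 18 + 6 + 16 − 3 + 38 = 81; the blank must be 104 − 81 = 23.

c = 0, k = 63, z = -3, d = 23, x = -1, p = 24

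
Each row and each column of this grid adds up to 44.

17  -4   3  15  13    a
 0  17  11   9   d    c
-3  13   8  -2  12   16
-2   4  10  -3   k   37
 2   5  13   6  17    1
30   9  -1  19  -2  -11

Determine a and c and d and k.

Row 4 has -2 + 4 + 10 − 3 + 37 = 46; the blank must be 44 − 46 = -2.
Column 5 has 13 + 12 − 2 + 17 − 2 = 38; the blank must be 44 − 38 = 6.
Row 1 has 17 − 4 + 3 + 15 + 13 = 44; the blank must be 44 − 44 = 0.
Row 2 has 0 + 17 + 11 + 9 + 6 = 43; the blank must be 44 − 43 = 1.

a = 0, c = 1, d = 6, k = -2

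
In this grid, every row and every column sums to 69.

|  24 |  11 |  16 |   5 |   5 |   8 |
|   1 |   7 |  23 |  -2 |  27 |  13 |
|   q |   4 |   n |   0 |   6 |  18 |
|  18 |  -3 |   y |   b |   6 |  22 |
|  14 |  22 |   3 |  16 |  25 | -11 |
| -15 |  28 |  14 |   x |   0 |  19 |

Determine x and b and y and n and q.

Column 1: 24 + 1 + 18 + 14 − 15 = 42, so its missing entry is 69 − 42 = 27.
Row 3: 27 + 4 + 0 + 6 + 18 = 55, so its missing entry is 69 − 55 = 14.
Row 6: -15 + 28 + 14 + 0 + 19 = 46, so its missing entry is 69 − 46 = 23.
Column 4: 5 − 2 + 0 + 16 + 23 = 42, so its missing entry is 69 − 42 = 27.
Row 4: 18 − 3 + 27 + 6 + 22 = 70, so its missing entry is 69 − 70 = -1.

x = 23, b = 27, y = -1, n = 14, q = 27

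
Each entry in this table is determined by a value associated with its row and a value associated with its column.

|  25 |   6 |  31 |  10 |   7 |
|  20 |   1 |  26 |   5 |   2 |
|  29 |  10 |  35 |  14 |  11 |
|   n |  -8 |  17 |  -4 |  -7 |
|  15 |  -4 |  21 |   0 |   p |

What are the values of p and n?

The difference between any two rows is the same in every column — this is an addition table with the headers hidden.
Row 5 minus row 1 is 21 − 31 = -10, so its entry in column 5 is 7 + (-10) = -3.
Row 4 minus row 1 is 17 − 31 = -14, so its entry in column 1 is 25 + (-14) = 11.

p = -3, n = 11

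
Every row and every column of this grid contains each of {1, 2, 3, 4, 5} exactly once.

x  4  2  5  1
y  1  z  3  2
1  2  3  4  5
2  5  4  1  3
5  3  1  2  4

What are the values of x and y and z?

At (row 2, col 3): column 3 already has {1, 2, 3, 4}, so the value is 5.
At (row 2, col 1): row 2 already has {1, 2, 3, 5}, so the value is 4.
At (row 1, col 1): row 1 already has {1, 2, 4, 5}, so the value is 3.

x = 3, y = 4, z = 5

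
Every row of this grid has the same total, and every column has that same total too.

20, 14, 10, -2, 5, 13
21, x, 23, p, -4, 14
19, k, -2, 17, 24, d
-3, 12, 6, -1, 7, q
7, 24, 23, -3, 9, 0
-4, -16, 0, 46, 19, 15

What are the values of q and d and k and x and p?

q = 39, d = -21, k = 23, x = 3, p = 3

Rows 1 and 5 both sum to 60, so that's the common total.
Column 4: -2 + 17 − 1 − 3 + 46 = 57, so its missing entry is 60 − 57 = 3.
Row 2: 21 + 23 + 3 − 4 + 14 = 57, so its missing entry is 60 − 57 = 3.
Column 2: 14 + 3 + 12 + 24 − 16 = 37, so its missing entry is 60 − 37 = 23.
Row 3: 19 + 23 − 2 + 17 + 24 = 81, so its missing entry is 60 − 81 = -21.
Row 4: -3 + 12 + 6 − 1 + 7 = 21, so its missing entry is 60 − 21 = 39.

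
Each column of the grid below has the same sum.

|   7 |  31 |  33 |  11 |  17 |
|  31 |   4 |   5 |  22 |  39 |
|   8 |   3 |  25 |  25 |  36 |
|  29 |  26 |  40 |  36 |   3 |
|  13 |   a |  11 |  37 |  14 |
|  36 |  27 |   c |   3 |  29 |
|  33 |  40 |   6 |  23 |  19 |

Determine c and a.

c = 37, a = 26

Columns 1 and 5 both add up to 157, so every column sums to 157.
Column 3: 33 + 5 + 25 + 40 + 11 + 6 = 120, so the missing entry is 157 − 120 = 37.
Column 2: 31 + 4 + 3 + 26 + 27 + 40 = 131, so the missing entry is 157 − 131 = 26.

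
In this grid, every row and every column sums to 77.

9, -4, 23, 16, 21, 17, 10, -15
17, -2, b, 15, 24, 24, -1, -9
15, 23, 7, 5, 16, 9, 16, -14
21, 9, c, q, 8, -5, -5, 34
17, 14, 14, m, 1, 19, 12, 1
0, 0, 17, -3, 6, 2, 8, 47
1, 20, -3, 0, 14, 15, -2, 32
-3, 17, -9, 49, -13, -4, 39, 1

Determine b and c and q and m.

b = 9, c = 19, q = -4, m = -1

Row 2 has 17 − 2 + 15 + 24 + 24 − 1 − 9 = 68; the blank must be 77 − 68 = 9.
Column 3 has 23 + 9 + 7 + 14 + 17 − 3 − 9 = 58; the blank must be 77 − 58 = 19.
Row 4 has 21 + 9 + 19 + 8 − 5 − 5 + 34 = 81; the blank must be 77 − 81 = -4.
Row 5 has 17 + 14 + 14 + 1 + 19 + 12 + 1 = 78; the blank must be 77 − 78 = -1.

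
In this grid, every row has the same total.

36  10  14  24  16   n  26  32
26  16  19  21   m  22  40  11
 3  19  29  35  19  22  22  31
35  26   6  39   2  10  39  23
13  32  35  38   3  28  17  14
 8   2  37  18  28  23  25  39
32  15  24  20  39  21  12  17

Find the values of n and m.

Rows 6 and 7 both add up to 180, so every row sums to 180.
Row 1: 36 + 10 + 14 + 24 + 16 + 26 + 32 = 158, so the missing entry is 180 − 158 = 22.
Row 2: 26 + 16 + 19 + 21 + 22 + 40 + 11 = 155, so the missing entry is 180 − 155 = 25.

n = 22, m = 25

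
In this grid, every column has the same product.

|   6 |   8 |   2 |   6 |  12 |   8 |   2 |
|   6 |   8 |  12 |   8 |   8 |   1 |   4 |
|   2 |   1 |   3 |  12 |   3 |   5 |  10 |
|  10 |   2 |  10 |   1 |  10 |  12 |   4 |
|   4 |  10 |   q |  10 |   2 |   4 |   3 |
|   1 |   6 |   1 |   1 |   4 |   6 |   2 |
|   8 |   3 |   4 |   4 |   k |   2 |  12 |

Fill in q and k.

Columns 4 and 7 each multiply to 23040, so every column has product 23040.
Column 3: 2×12×3×10×1×4 = 2880, so the missing entry is 23040 ÷ 2880 = 8.
Column 5: 12×8×3×10×2×4 = 23040, so the missing entry is 23040 ÷ 23040 = 1.

q = 8, k = 1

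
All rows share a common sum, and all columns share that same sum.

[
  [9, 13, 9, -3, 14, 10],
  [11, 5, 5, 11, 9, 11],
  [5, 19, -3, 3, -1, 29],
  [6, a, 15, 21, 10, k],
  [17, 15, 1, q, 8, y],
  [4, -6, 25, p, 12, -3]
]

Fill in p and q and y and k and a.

Rows 1 and 2 both sum to 52, so that's the common total.
Column 2: 13 + 5 + 19 + 15 − 6 = 46, so its missing entry is 52 − 46 = 6.
Row 6: 4 − 6 + 25 + 12 − 3 = 32, so its missing entry is 52 − 32 = 20.
Column 4: -3 + 11 + 3 + 21 + 20 = 52, so its missing entry is 52 − 52 = 0.
Row 5: 17 + 15 + 1 + 0 + 8 = 41, so its missing entry is 52 − 41 = 11.
Row 4: 6 + 6 + 15 + 21 + 10 = 58, so its missing entry is 52 − 58 = -6.

p = 20, q = 0, y = 11, k = -6, a = 6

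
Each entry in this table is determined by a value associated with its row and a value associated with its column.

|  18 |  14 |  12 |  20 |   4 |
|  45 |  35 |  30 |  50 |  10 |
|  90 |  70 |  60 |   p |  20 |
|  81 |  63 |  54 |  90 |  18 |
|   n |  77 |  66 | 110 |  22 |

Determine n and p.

Each row is a constant multiple of every other row — this is a multiplication table with the headers hidden.
Row 5 is 77/14 = 11/2 times row 1, so its entry in column 1 is 18 × 11/2 = 99.
Row 3 is 70/14 = 5/1 times row 1, so its entry in column 4 is 20 × 5/1 = 100.

n = 99, p = 100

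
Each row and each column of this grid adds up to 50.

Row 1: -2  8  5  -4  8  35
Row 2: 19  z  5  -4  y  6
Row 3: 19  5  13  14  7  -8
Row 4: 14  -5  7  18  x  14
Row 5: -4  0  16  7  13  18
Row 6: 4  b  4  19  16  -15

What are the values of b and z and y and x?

Row 4: 14 − 5 + 7 + 18 + 14 = 48, so its missing entry is 50 − 48 = 2.
Row 6: 4 + 4 + 19 + 16 − 15 = 28, so its missing entry is 50 − 28 = 22.
Column 2: 8 + 5 − 5 + 0 + 22 = 30, so its missing entry is 50 − 30 = 20.
Row 2: 19 + 20 + 5 − 4 + 6 = 46, so its missing entry is 50 − 46 = 4.

b = 22, z = 20, y = 4, x = 2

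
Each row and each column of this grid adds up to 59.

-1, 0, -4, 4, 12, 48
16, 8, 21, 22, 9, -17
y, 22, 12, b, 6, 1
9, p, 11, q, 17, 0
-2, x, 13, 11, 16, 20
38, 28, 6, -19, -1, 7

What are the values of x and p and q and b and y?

x = 1, p = 0, q = 22, b = 19, y = -1

Column 1: -1 + 16 + 9 − 2 + 38 = 60, so its missing entry is 59 − 60 = -1.
Row 3: -1 + 22 + 12 + 6 + 1 = 40, so its missing entry is 59 − 40 = 19.
Column 4: 4 + 22 + 19 + 11 − 19 = 37, so its missing entry is 59 − 37 = 22.
Row 4: 9 + 11 + 22 + 17 + 0 = 59, so its missing entry is 59 − 59 = 0.
Row 5: -2 + 13 + 11 + 16 + 20 = 58, so its missing entry is 59 − 58 = 1.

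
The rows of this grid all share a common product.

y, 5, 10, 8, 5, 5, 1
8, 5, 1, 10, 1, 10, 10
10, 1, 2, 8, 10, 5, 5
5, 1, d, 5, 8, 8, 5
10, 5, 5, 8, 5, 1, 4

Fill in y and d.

Rows 2 and 3 each multiply to 40000, so every row has product 40000.
Row 1: 5×10×8×5×5×1 = 10000, so the missing entry is 40000 ÷ 10000 = 4.
Row 4: 5×1×5×8×8×5 = 8000, so the missing entry is 40000 ÷ 8000 = 5.

y = 4, d = 5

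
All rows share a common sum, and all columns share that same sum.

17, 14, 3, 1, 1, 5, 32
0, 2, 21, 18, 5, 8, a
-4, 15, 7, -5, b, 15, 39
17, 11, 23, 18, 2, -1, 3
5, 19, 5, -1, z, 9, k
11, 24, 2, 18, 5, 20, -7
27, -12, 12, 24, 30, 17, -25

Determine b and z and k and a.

Rows 1 and 4 both sum to 73, so that's the common total.
Row 2: 0 + 2 + 21 + 18 + 5 + 8 = 54, so its missing entry is 73 − 54 = 19.
Row 3: -4 + 15 + 7 − 5 + 15 + 39 = 67, so its missing entry is 73 − 67 = 6.
Column 5: 1 + 5 + 6 + 2 + 5 + 30 = 49, so its missing entry is 73 − 49 = 24.
Row 5: 5 + 19 + 5 − 1 + 24 + 9 = 61, so its missing entry is 73 − 61 = 12.

b = 6, z = 24, k = 12, a = 19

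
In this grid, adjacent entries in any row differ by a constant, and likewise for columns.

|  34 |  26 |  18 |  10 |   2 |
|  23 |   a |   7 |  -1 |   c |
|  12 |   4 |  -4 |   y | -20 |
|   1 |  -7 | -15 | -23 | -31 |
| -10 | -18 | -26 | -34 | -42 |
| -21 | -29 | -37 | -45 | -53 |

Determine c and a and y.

Along each row the entries change by -8 per step; down each column they change by -11.
Row 2: from 23 at column 1, stepping by -8 to column 5 gives -9.
Row 2: from 23 at column 1, stepping by -8 to column 2 gives 15.
Row 3: from 12 at column 1, stepping by -8 to column 4 gives -12.

c = -9, a = 15, y = -12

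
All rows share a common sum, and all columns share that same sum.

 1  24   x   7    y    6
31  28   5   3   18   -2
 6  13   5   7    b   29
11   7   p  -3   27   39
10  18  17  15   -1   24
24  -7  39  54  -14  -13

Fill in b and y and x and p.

b = 23, y = 30, x = 15, p = 2

Rows 2 and 5 both sum to 83, so that's the common total.
Row 3: 6 + 13 + 5 + 7 + 29 = 60, so its missing entry is 83 − 60 = 23.
Column 5: 18 + 23 + 27 − 1 − 14 = 53, so its missing entry is 83 − 53 = 30.
Row 4: 11 + 7 − 3 + 27 + 39 = 81, so its missing entry is 83 − 81 = 2.
Row 1: 1 + 24 + 7 + 30 + 6 = 68, so its missing entry is 83 − 68 = 15.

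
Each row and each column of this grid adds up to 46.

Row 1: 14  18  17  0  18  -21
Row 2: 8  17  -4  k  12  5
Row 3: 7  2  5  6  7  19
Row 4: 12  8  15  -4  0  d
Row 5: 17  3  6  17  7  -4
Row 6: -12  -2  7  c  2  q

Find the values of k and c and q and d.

k = 8, c = 19, q = 32, d = 15

Row 2: 8 + 17 − 4 + 12 + 5 = 38, so its missing entry is 46 − 38 = 8.
Column 4: 0 + 8 + 6 − 4 + 17 = 27, so its missing entry is 46 − 27 = 19.
Row 6: -12 − 2 + 7 + 19 + 2 = 14, so its missing entry is 46 − 14 = 32.
Row 4: 12 + 8 + 15 − 4 + 0 = 31, so its missing entry is 46 − 31 = 15.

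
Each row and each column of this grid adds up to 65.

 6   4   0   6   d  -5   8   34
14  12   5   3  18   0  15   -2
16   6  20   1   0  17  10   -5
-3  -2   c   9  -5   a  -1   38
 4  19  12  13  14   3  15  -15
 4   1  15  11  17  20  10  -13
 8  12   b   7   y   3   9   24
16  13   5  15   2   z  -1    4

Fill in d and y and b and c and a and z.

Row 1 has 6 + 4 + 0 + 6 − 5 + 8 + 34 = 53; the blank must be 65 − 53 = 12.
Row 8 has 16 + 13 + 5 + 15 + 2 − 1 + 4 = 54; the blank must be 65 − 54 = 11.
Column 5 has 12 + 18 + 0 − 5 + 14 + 17 + 2 = 58; the blank must be 65 − 58 = 7.
Row 7 has 8 + 12 + 7 + 7 + 3 + 9 + 24 = 70; the blank must be 65 − 70 = -5.
Column 3 has 0 + 5 + 20 + 12 + 15 − 5 + 5 = 52; the blank must be 65 − 52 = 13.
Row 4 has -3 − 2 + 13 + 9 − 5 − 1 + 38 = 49; the blank must be 65 − 49 = 16.

d = 12, y = 7, b = -5, c = 13, a = 16, z = 11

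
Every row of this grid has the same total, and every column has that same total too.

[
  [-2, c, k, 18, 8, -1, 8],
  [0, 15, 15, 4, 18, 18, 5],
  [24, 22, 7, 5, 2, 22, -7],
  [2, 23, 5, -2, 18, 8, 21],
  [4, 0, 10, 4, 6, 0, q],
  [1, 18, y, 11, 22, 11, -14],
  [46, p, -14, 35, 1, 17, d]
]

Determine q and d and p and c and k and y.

q = 51, d = 11, p = -21, c = 18, k = 26, y = 26

Rows 2 and 3 both sum to 75, so that's the common total.
Row 5 has 4 + 0 + 10 + 4 + 6 + 0 = 24; the blank must be 75 − 24 = 51.
Column 7 has 8 + 5 − 7 + 21 + 51 − 14 = 64; the blank must be 75 − 64 = 11.
Row 7 has 46 − 14 + 35 + 1 + 17 + 11 = 96; the blank must be 75 − 96 = -21.
Column 2 has 15 + 22 + 23 + 0 + 18 − 21 = 57; the blank must be 75 − 57 = 18.
Row 1 has -2 + 18 + 18 + 8 − 1 + 8 = 49; the blank must be 75 − 49 = 26.
Row 6 has 1 + 18 + 11 + 22 + 11 − 14 = 49; the blank must be 75 − 49 = 26.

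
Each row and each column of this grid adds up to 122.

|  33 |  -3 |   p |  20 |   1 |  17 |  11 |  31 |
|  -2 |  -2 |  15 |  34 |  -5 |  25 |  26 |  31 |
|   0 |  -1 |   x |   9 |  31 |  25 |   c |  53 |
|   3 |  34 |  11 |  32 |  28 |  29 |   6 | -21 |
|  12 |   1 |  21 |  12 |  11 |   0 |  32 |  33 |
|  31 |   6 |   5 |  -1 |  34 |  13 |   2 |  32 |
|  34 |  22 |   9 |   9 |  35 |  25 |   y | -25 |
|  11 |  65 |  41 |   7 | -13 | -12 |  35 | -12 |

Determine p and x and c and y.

p = 12, x = 8, c = -3, y = 13

Row 7: 34 + 22 + 9 + 9 + 35 + 25 − 25 = 109, so its missing entry is 122 − 109 = 13.
Row 1: 33 − 3 + 20 + 1 + 17 + 11 + 31 = 110, so its missing entry is 122 − 110 = 12.
Column 7: 11 + 26 + 6 + 32 + 2 + 13 + 35 = 125, so its missing entry is 122 − 125 = -3.
Row 3: 0 − 1 + 9 + 31 + 25 − 3 + 53 = 114, so its missing entry is 122 − 114 = 8.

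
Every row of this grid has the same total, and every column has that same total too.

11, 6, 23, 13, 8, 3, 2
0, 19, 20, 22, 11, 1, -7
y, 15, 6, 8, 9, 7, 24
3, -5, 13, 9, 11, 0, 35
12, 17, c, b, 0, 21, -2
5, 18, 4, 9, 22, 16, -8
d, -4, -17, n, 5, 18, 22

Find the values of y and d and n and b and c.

Rows 1 and 2 both sum to 66, so that's the common total.
Row 3: 15 + 6 + 8 + 9 + 7 + 24 = 69, so its missing entry is 66 − 69 = -3.
Column 3: 23 + 20 + 6 + 13 + 4 − 17 = 49, so its missing entry is 66 − 49 = 17.
Row 5: 12 + 17 + 17 + 0 + 21 − 2 = 65, so its missing entry is 66 − 65 = 1.
Column 1: 11 + 0 − 3 + 3 + 12 + 5 = 28, so its missing entry is 66 − 28 = 38.
Row 7: 38 − 4 − 17 + 5 + 18 + 22 = 62, so its missing entry is 66 − 62 = 4.

y = -3, d = 38, n = 4, b = 1, c = 17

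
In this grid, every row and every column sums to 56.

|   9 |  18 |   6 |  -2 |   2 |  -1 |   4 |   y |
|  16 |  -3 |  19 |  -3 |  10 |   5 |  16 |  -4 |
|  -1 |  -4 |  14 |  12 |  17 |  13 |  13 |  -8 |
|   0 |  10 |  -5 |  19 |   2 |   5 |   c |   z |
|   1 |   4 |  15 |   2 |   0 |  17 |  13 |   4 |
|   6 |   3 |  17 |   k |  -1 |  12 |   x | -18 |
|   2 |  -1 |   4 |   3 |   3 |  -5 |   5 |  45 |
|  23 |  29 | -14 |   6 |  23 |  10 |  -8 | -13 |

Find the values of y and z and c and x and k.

y = 20, z = 30, c = -5, x = 18, k = 19

The known cells in row 1 total 36, leaving 56 − 36 = 20 for the blank.
The known cells in column 8 total 26, leaving 56 − 26 = 30 for the blank.
The known cells in row 4 total 61, leaving 56 − 61 = -5 for the blank.
The known cells in column 7 total 38, leaving 56 − 38 = 18 for the blank.
The known cells in row 6 total 37, leaving 56 − 37 = 19 for the blank.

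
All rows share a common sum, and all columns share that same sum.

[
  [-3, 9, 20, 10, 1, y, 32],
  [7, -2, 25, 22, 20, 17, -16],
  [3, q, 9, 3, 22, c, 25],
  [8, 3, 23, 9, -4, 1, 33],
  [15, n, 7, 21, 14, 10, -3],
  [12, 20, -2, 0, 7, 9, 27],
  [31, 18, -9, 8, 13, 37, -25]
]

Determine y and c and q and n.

Rows 2 and 4 both sum to 73, so that's the common total.
The known cells in row 5 total 64, leaving 73 − 64 = 9 for the blank.
The known cells in column 2 total 57, leaving 73 − 57 = 16 for the blank.
The known cells in row 3 total 78, leaving 73 − 78 = -5 for the blank.
The known cells in row 1 total 69, leaving 73 − 69 = 4 for the blank.

y = 4, c = -5, q = 16, n = 9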